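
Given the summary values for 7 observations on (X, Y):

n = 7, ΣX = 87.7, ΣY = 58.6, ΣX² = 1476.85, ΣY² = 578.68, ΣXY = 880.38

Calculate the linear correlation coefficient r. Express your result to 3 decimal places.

0.801

r = (nΣXY − ΣXΣY) / √[(nΣX² − (ΣX)²)(nΣY² − (ΣY)²)]
Numerator: 7×880.38 − 87.7×58.6 = 1023.44
Denominator: √[(10337.95 − 7691.29)(4050.76 − 3433.96)] = √[2646.66 × 616.8] = 1277.6775
r = 1023.44 / 1277.6775 ≈ 0.801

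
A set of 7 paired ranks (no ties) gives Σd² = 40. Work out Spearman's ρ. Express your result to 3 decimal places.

0.286

ρ = 1 − 6Σd² / [n(n²−1)] = 1 − 6×40 / (7×48)
  = 1 − 240/336 = 1 − 0.7143 ≈ 0.286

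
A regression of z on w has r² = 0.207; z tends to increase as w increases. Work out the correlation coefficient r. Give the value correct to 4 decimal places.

|r| = √0.207 = 0.4550
The association is positive, so r = 0.4550.

0.4550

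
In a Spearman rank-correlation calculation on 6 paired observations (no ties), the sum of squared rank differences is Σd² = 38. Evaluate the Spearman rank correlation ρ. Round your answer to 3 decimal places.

-0.086

ρ = 1 − 6Σd² / [n(n²−1)] = 1 − 6×38 / (6×35)
  = 1 − 228/210 = 1 − 1.0857 ≈ -0.086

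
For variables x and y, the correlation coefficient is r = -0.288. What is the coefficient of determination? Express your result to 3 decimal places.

0.083

r² = (-0.288)² = 0.083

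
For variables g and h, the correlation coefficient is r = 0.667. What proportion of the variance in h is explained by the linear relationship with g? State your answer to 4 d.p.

0.4449

r² = (0.667)² = 0.4449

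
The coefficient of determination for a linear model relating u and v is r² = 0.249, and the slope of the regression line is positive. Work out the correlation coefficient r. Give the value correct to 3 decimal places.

0.499

|r| = √0.249 = 0.499
The association is positive, so r = 0.499.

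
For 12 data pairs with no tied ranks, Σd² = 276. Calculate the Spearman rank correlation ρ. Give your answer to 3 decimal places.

ρ = 1 − 6Σd² / [n(n²−1)] = 1 − 6×276 / (12×143)
  = 1 − 1656/1716 = 1 − 0.9650 ≈ 0.035

0.035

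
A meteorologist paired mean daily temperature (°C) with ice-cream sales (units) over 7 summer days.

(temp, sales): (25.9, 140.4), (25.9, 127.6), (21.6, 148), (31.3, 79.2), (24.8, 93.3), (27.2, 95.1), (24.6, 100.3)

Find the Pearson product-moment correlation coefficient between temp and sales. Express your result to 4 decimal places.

-0.6796

n = 7, Σx = 181.3, Σy = 783.9, Σx² = 4747.91, Σy² = 91979.55, Σxy = 19984.9
nΣxy − ΣxΣy = 139894.3 − 142121.07 = -2226.77
nΣx² − (Σx)² = 33235.37 − 32869.69 = 365.68; nΣy² − (Σy)² = 643856.85 − 614499.21 = 29357.64
r = -2226.77 / √(365.68 × 29357.64) = -2226.77 / 3276.5076 ≈ -0.6796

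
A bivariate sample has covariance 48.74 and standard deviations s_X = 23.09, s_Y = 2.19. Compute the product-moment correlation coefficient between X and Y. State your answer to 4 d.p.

0.9639

r = Cov(X,Y) / (s_X · s_Y) = 48.74 / (23.09 × 2.19)
  = 48.74 / 50.5671 ≈ 0.9639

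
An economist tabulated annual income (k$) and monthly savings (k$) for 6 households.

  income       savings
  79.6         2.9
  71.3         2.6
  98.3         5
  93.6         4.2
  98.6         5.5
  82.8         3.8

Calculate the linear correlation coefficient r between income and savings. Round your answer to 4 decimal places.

0.9576

n = 6, Σx = 524.2, Σy = 24, Σx² = 46421.5, Σy² = 102.5, Σxy = 2157.78
nΣxy − ΣxΣy = 12946.68 − 12580.8 = 365.88
nΣx² − (Σx)² = 278529 − 274785.64 = 3743.36; nΣy² − (Σy)² = 615 − 576 = 39
r = 365.88 / √(3743.36 × 39) = 365.88 / 382.0877 ≈ 0.9576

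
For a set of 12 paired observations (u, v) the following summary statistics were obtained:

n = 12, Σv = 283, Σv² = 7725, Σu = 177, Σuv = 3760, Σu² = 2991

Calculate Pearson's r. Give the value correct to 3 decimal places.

r = (nΣuv − ΣuΣv) / √[(nΣu² − (Σu)²)(nΣv² − (Σv)²)]
Numerator: 12×3760 − 177×283 = -4971
Denominator: √[(35892 − 31329)(92700 − 80089)] = √[4563 × 12611] = 7585.7757
r = -4971 / 7585.7757 ≈ -0.655

-0.655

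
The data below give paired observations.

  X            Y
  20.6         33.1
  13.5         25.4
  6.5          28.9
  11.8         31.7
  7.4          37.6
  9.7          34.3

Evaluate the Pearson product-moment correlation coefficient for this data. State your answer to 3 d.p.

n = 6, ΣX = 69.5, ΣY = 191, ΣX² = 936.95, ΣY² = 6171.12, ΣXY = 2197.62
nΣXY − ΣXΣY = 13185.72 − 13274.5 = -88.78
nΣX² − (ΣX)² = 5621.7 − 4830.25 = 791.45; nΣY² − (ΣY)² = 37026.72 − 36481 = 545.72
r = -88.78 / √(791.45 × 545.72) = -88.78 / 657.1987 ≈ -0.135

-0.135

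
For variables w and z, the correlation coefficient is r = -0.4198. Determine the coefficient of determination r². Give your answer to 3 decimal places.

r² = (-0.4198)² = 0.176

0.176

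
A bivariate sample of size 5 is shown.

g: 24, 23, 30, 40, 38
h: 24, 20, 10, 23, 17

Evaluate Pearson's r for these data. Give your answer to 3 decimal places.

n = 5, Σg = 155, Σh = 94, Σg² = 5049, Σh² = 1894, Σgh = 2902
nΣgh − ΣgΣh = 14510 − 14570 = -60
nΣg² − (Σg)² = 25245 − 24025 = 1220; nΣh² − (Σh)² = 9470 − 8836 = 634
r = -60 / √(1220 × 634) = -60 / 879.4771 ≈ -0.068

-0.068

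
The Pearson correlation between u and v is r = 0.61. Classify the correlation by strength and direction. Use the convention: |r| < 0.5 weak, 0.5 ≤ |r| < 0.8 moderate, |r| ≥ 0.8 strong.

moderate positive

r = 0.61 > 0 so the relationship is positive.
|r| = 0.61, which falls in the moderate range.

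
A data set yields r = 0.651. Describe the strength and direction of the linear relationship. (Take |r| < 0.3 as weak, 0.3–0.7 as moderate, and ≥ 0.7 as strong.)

r = 0.651 > 0 so the relationship is positive.
|r| = 0.651, which falls in the moderate range.

moderate positive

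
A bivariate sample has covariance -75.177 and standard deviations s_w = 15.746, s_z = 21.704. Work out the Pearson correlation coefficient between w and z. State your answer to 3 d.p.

r = Cov(w,z) / (s_w · s_z) = -75.177 / (15.746 × 21.704)
  = -75.177 / 341.7512 ≈ -0.220

-0.220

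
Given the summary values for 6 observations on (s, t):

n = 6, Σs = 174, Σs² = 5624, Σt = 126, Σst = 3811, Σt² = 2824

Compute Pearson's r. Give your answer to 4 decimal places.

0.4895

r = (nΣst − ΣsΣt) / √[(nΣs² − (Σs)²)(nΣt² − (Σt)²)]
Numerator: 6×3811 − 174×126 = 942
Denominator: √[(33744 − 30276)(16944 − 15876)] = √[3468 × 1068] = 1924.5322
r = 942 / 1924.5322 ≈ 0.4895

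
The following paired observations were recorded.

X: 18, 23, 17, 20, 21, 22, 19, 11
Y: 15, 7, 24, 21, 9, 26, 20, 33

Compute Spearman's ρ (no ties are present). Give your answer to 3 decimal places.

-0.548

Rank X: 3, 8, 2, 5, 6, 7, 4, 1
Rank Y: 3, 1, 6, 5, 2, 7, 4, 8
d = rank(X) − rank(Y): 0, 7, -4, 0, 4, 0, 0, -7; Σd² = 130
ρ = 1 − 6Σd² / [n(n²−1)] = 1 − 6×130 / (8×63) = 1 − 780/504 ≈ -0.548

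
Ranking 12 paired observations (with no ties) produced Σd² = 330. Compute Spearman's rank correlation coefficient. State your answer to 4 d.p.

-0.1538

ρ = 1 − 6Σd² / [n(n²−1)] = 1 − 6×330 / (12×143)
  = 1 − 1980/1716 = 1 − 1.15385 ≈ -0.1538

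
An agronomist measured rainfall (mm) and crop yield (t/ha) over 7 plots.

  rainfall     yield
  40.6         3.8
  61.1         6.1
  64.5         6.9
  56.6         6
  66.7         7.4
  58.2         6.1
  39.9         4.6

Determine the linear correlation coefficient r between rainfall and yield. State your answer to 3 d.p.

n = 7, Σx = 387.6, Σy = 40.9, Σx² = 22173.52, Σy² = 248.39, Σxy = 2343.78
nΣxy − ΣxΣy = 16406.46 − 15852.84 = 553.62
nΣx² − (Σx)² = 155214.64 − 150233.76 = 4980.88; nΣy² − (Σy)² = 1738.73 − 1672.81 = 65.92
r = 553.62 / √(4980.88 × 65.92) = 553.62 / 573.0093 ≈ 0.966

0.966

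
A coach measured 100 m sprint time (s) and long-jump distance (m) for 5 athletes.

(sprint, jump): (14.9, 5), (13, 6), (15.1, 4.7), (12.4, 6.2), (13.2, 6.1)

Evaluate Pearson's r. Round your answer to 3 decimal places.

-0.978

n = 5, Σx = 68.6, Σy = 28, Σx² = 947.02, Σy² = 158.74, Σxy = 380.87
nΣxy − ΣxΣy = 1904.35 − 1920.8 = -16.45
nΣx² − (Σx)² = 4735.1 − 4705.96 = 29.14; nΣy² − (Σy)² = 793.7 − 784 = 9.7
r = -16.45 / √(29.14 × 9.7) = -16.45 / 16.8124 ≈ -0.978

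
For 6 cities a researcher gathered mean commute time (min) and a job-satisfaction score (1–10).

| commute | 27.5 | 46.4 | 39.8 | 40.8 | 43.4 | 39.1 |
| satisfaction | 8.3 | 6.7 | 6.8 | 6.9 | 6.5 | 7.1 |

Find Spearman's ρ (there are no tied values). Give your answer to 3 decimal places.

Rank commute: 1, 6, 3, 4, 5, 2
Rank satisfaction: 6, 2, 3, 4, 1, 5
d = rank(commute) − rank(satisfaction): -5, 4, 0, 0, 4, -3; Σd² = 66
ρ = 1 − 6Σd² / [n(n²−1)] = 1 − 6×66 / (6×35) = 1 − 396/210 ≈ -0.886

-0.886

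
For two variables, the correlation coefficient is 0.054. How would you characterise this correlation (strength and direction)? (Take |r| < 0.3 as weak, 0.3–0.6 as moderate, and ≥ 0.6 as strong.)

weak positive

r = 0.054 > 0 so the relationship is positive.
|r| = 0.054, which falls in the weak range.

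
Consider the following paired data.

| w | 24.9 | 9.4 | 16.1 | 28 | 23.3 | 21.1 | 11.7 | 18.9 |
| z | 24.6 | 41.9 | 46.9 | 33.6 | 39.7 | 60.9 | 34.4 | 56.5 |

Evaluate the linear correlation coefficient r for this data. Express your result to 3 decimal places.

-0.197

n = 8, Σw = 153.4, Σz = 338.5, Σw² = 3233.78, Σz² = 15349.85, Σwz = 6382.62
nΣwz − ΣwΣz = 51060.96 − 51925.9 = -864.94
nΣw² − (Σw)² = 25870.24 − 23531.56 = 2338.68; nΣz² − (Σz)² = 122798.8 − 114582.25 = 8216.55
r = -864.94 / √(2338.68 × 8216.55) = -864.94 / 4383.5923 ≈ -0.197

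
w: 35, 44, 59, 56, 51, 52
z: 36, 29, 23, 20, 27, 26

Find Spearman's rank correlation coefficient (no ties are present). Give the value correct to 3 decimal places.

Rank w: 1, 2, 6, 5, 3, 4
Rank z: 6, 5, 2, 1, 4, 3
d = rank(w) − rank(z): -5, -3, 4, 4, -1, 1; Σd² = 68
ρ = 1 − 6Σd² / [n(n²−1)] = 1 − 6×68 / (6×35) = 1 − 408/210 ≈ -0.943

-0.943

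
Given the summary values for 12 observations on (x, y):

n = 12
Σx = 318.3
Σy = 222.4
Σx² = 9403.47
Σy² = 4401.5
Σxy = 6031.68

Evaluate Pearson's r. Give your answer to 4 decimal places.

0.2557

r = (nΣxy − ΣxΣy) / √[(nΣx² − (Σx)²)(nΣy² − (Σy)²)]
Numerator: 12×6031.68 − 318.3×222.4 = 1590.24
Denominator: √[(112841.64 − 101314.89)(52818 − 49461.76)] = √[11526.75 × 3356.24] = 6219.8504
r = 1590.24 / 6219.8504 ≈ 0.2557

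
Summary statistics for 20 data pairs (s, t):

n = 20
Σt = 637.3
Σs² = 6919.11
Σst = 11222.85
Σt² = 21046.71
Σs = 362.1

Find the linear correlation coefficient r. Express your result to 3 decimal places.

-0.609

r = (nΣst − ΣsΣt) / √[(nΣs² − (Σs)²)(nΣt² − (Σt)²)]
Numerator: 20×11222.85 − 362.1×637.3 = -6309.33
Denominator: √[(138382.2 − 131116.41)(420934.2 − 406151.29)] = √[7265.79 × 14782.91] = 10363.8564
r = -6309.33 / 10363.8564 ≈ -0.609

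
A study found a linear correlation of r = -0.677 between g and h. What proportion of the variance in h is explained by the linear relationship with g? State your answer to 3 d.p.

r² = (-0.677)² = 0.458

0.458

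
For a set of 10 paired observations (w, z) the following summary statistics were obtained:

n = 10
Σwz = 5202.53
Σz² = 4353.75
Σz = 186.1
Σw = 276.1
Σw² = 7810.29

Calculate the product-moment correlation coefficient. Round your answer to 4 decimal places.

r = (nΣwz − ΣwΣz) / √[(nΣw² − (Σw)²)(nΣz² − (Σz)²)]
Numerator: 10×5202.53 − 276.1×186.1 = 643.09
Denominator: √[(78102.9 − 76231.21)(43537.5 − 34633.21)] = √[1871.69 × 8904.29] = 4082.4099
r = 643.09 / 4082.4099 ≈ 0.1575

0.1575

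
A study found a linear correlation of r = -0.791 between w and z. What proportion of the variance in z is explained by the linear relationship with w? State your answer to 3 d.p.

0.626

r² = (-0.791)² = 0.626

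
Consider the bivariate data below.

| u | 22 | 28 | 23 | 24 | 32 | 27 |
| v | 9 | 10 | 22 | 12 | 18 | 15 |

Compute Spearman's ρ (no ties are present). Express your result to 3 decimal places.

Rank u: 1, 5, 2, 3, 6, 4
Rank v: 1, 2, 6, 3, 5, 4
d = rank(u) − rank(v): 0, 3, -4, 0, 1, 0; Σd² = 26
ρ = 1 − 6Σd² / [n(n²−1)] = 1 − 6×26 / (6×35) = 1 − 156/210 ≈ 0.257

0.257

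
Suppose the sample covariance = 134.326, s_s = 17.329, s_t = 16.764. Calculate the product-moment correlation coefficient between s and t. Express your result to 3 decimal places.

0.462

r = Cov(s,t) / (s_s · s_t) = 134.326 / (17.329 × 16.764)
  = 134.326 / 290.5034 ≈ 0.462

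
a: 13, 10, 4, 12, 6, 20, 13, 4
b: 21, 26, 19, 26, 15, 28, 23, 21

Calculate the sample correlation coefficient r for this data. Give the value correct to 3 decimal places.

0.729

n = 8, Σa = 82, Σb = 179, Σa² = 1050, Σb² = 4133, Σab = 1954
nΣab − ΣaΣb = 15632 − 14678 = 954
nΣa² − (Σa)² = 8400 − 6724 = 1676; nΣb² − (Σb)² = 33064 − 32041 = 1023
r = 954 / √(1676 × 1023) = 954 / 1309.4075 ≈ 0.729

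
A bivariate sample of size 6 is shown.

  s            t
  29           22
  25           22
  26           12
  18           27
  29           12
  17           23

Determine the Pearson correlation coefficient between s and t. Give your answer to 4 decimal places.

n = 6, Σs = 144, Σt = 118, Σs² = 3596, Σt² = 2514, Σst = 2725
nΣst − ΣsΣt = 16350 − 16992 = -642
nΣs² − (Σs)² = 21576 − 20736 = 840; nΣt² − (Σt)² = 15084 − 13924 = 1160
r = -642 / √(840 × 1160) = -642 / 987.1170 ≈ -0.6504

-0.6504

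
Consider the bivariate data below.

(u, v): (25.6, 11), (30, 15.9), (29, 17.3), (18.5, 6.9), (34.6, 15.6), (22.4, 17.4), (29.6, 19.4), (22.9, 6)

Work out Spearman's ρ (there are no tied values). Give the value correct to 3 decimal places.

Rank u: 4, 7, 5, 1, 8, 2, 6, 3
Rank v: 3, 5, 6, 2, 4, 7, 8, 1
d = rank(u) − rank(v): 1, 2, -1, -1, 4, -5, -2, 2; Σd² = 56
ρ = 1 − 6Σd² / [n(n²−1)] = 1 − 6×56 / (8×63) = 1 − 336/504 ≈ 0.333

0.333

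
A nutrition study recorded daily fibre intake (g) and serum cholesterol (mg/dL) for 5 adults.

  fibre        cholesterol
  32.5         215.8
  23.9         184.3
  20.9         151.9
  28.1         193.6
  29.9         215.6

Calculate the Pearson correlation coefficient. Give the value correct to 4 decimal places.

0.9543

n = 5, Σx = 135.3, Σy = 961.2, Σx² = 3747.89, Σy² = 187574.06, Σxy = 26479.58
nΣxy − ΣxΣy = 132397.9 − 130050.36 = 2347.54
nΣx² − (Σx)² = 18739.45 − 18306.09 = 433.36; nΣy² − (Σy)² = 937870.3 − 923905.44 = 13964.86
r = 2347.54 / √(433.36 × 13964.86) = 2347.54 / 2460.0430 ≈ 0.9543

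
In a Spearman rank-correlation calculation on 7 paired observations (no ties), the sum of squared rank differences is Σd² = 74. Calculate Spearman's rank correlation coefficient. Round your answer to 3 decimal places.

ρ = 1 − 6Σd² / [n(n²−1)] = 1 − 6×74 / (7×48)
  = 1 − 444/336 = 1 − 1.3214 ≈ -0.321

-0.321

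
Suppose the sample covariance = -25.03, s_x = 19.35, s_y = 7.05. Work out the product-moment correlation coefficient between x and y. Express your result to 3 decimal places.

-0.183

r = Cov(x,y) / (s_x · s_y) = -25.03 / (19.35 × 7.05)
  = -25.03 / 136.4175 ≈ -0.183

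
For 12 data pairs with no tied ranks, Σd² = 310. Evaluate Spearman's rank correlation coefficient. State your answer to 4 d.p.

-0.0839

ρ = 1 − 6Σd² / [n(n²−1)] = 1 − 6×310 / (12×143)
  = 1 − 1860/1716 = 1 − 1.08392 ≈ -0.0839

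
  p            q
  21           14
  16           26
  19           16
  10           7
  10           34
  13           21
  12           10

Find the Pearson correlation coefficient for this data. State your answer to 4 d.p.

-0.1212

n = 7, Σp = 101, Σq = 128, Σp² = 1571, Σq² = 2874, Σpq = 1817
nΣpq − ΣpΣq = 12719 − 12928 = -209
nΣp² − (Σp)² = 10997 − 10201 = 796; nΣq² − (Σq)² = 20118 − 16384 = 3734
r = -209 / √(796 × 3734) = -209 / 1724.0255 ≈ -0.1212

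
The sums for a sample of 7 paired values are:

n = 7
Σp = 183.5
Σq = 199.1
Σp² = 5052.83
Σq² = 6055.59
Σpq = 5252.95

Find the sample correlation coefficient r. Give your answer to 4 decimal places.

0.1092

r = (nΣpq − ΣpΣq) / √[(nΣp² − (Σp)²)(nΣq² − (Σq)²)]
Numerator: 7×5252.95 − 183.5×199.1 = 235.8
Denominator: √[(35369.81 − 33672.25)(42389.13 − 39640.81)] = √[1697.56 × 2748.32] = 2159.9625
r = 235.8 / 2159.9625 ≈ 0.1092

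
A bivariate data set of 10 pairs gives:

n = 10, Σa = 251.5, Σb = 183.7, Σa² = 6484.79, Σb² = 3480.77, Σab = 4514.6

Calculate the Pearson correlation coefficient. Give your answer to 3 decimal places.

-0.810

r = (nΣab − ΣaΣb) / √[(nΣa² − (Σa)²)(nΣb² − (Σb)²)]
Numerator: 10×4514.6 − 251.5×183.7 = -1054.55
Denominator: √[(64847.9 − 63252.25)(34807.7 − 33745.69)] = √[1595.65 × 1062.01] = 1301.7666
r = -1054.55 / 1301.7666 ≈ -0.810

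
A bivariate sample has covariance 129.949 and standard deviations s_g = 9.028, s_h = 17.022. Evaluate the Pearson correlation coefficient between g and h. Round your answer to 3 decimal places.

r = Cov(g,h) / (s_g · s_h) = 129.949 / (9.028 × 17.022)
  = 129.949 / 153.6746 ≈ 0.846

0.846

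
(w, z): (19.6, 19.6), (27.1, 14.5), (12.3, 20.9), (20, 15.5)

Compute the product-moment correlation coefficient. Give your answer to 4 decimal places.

-0.8562

n = 4, Σw = 79, Σz = 70.5, Σw² = 1669.86, Σz² = 1271.47, Σwz = 1344.18
nΣwz − ΣwΣz = 5376.72 − 5569.5 = -192.78
nΣw² − (Σw)² = 6679.44 − 6241 = 438.44; nΣz² − (Σz)² = 5085.88 − 4970.25 = 115.63
r = -192.78 / √(438.44 × 115.63) = -192.78 / 225.1595 ≈ -0.8562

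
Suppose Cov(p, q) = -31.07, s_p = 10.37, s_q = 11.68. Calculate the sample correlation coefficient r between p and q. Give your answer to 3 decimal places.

-0.257

r = Cov(p,q) / (s_p · s_q) = -31.07 / (10.37 × 11.68)
  = -31.07 / 121.1216 ≈ -0.257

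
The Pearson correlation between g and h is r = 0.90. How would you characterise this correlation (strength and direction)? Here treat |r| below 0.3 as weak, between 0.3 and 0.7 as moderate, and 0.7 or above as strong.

r = 0.90 > 0 so the relationship is positive.
|r| = 0.90, which falls in the strong range.

strong positive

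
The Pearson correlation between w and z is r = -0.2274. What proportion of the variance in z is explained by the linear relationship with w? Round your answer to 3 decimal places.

r² = (-0.2274)² = 0.052

0.052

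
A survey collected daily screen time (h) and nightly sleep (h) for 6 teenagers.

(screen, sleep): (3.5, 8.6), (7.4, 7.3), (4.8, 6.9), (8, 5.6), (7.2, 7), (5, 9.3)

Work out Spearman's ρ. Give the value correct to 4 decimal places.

-0.4857

Rank screen: 1, 5, 2, 6, 4, 3
Rank sleep: 5, 4, 2, 1, 3, 6
d = rank(screen) − rank(sleep): -4, 1, 0, 5, 1, -3; Σd² = 52
ρ = 1 − 6Σd² / [n(n²−1)] = 1 − 6×52 / (6×35) = 1 − 312/210 ≈ -0.4857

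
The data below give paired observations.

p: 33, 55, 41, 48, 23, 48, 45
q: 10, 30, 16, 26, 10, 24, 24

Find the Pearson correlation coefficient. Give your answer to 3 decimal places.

n = 7, Σp = 293, Σq = 140, Σp² = 12957, Σq² = 3184, Σpq = 6346
nΣpq − ΣpΣq = 44422 − 41020 = 3402
nΣp² − (Σp)² = 90699 − 85849 = 4850; nΣq² − (Σq)² = 22288 − 19600 = 2688
r = 3402 / √(4850 × 2688) = 3402 / 3610.6509 ≈ 0.942

0.942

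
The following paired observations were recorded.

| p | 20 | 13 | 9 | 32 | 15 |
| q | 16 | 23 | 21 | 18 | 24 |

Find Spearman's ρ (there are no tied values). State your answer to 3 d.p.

Rank p: 4, 2, 1, 5, 3
Rank q: 1, 4, 3, 2, 5
d = rank(p) − rank(q): 3, -2, -2, 3, -2; Σd² = 30
ρ = 1 − 6Σd² / [n(n²−1)] = 1 − 6×30 / (5×24) = 1 − 180/120 ≈ -0.500

-0.500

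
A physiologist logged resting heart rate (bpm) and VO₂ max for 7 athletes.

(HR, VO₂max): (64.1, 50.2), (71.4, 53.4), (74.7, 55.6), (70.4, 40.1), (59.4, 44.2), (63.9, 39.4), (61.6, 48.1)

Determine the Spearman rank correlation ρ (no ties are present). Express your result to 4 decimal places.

0.6071

Rank HR: 4, 6, 7, 5, 1, 3, 2
Rank VO₂max: 5, 6, 7, 2, 3, 1, 4
d = rank(HR) − rank(VO₂max): -1, 0, 0, 3, -2, 2, -2; Σd² = 22
ρ = 1 − 6Σd² / [n(n²−1)] = 1 − 6×22 / (7×48) = 1 − 132/336 ≈ 0.6071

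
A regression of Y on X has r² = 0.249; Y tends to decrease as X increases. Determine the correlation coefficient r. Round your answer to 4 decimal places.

-0.4990

|r| = √0.249 = 0.4990
The association is negative, so r = −0.4990.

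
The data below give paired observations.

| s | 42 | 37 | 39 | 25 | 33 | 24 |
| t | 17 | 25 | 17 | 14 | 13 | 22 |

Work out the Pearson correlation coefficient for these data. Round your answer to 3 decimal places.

0.052

n = 6, Σs = 200, Σt = 108, Σs² = 6944, Σt² = 2052, Σst = 3609
nΣst − ΣsΣt = 21654 − 21600 = 54
nΣs² − (Σs)² = 41664 − 40000 = 1664; nΣt² − (Σt)² = 12312 − 11664 = 648
r = 54 / √(1664 × 648) = 54 / 1038.3988 ≈ 0.052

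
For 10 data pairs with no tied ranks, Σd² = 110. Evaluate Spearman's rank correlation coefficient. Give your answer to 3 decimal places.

0.333

ρ = 1 − 6Σd² / [n(n²−1)] = 1 − 6×110 / (10×99)
  = 1 − 660/990 = 1 − 0.6667 ≈ 0.333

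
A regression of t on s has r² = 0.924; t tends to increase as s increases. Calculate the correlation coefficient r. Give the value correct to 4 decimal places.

|r| = √0.924 = 0.9612
The association is positive, so r = 0.9612.

0.9612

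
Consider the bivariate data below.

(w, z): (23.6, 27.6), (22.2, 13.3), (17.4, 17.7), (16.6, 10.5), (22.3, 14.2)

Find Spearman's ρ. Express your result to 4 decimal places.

Rank w: 5, 3, 2, 1, 4
Rank z: 5, 2, 4, 1, 3
d = rank(w) − rank(z): 0, 1, -2, 0, 1; Σd² = 6
ρ = 1 − 6Σd² / [n(n²−1)] = 1 − 6×6 / (5×24) = 1 − 36/120 ≈ 0.7000

0.7000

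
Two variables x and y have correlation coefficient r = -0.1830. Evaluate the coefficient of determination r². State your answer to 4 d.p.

r² = (-0.1830)² = 0.0335

0.0335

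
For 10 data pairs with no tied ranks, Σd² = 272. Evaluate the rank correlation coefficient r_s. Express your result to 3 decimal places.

-0.648

ρ = 1 − 6Σd² / [n(n²−1)] = 1 − 6×272 / (10×99)
  = 1 − 1632/990 = 1 − 1.6485 ≈ -0.648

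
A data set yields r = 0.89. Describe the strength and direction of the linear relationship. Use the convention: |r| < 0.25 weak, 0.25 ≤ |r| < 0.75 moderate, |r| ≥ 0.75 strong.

r = 0.89 > 0 so the relationship is positive.
|r| = 0.89, which falls in the strong range.

strong positive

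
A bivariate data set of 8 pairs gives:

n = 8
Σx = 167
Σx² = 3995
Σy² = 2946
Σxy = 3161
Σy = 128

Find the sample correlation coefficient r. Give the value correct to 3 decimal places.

r = (nΣxy − ΣxΣy) / √[(nΣx² − (Σx)²)(nΣy² − (Σy)²)]
Numerator: 8×3161 − 167×128 = 3912
Denominator: √[(31960 − 27889)(23568 − 16384)] = √[4071 × 7184] = 5407.9630
r = 3912 / 5407.9630 ≈ 0.723

0.723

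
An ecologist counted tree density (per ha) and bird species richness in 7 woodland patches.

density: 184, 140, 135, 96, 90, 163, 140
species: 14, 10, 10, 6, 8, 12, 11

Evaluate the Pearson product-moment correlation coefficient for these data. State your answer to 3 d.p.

0.955

n = 7, Σx = 948, Σy = 71, Σx² = 135166, Σy² = 761, Σxy = 10118
nΣxy − ΣxΣy = 70826 − 67308 = 3518
nΣx² − (Σx)² = 946162 − 898704 = 47458; nΣy² − (Σy)² = 5327 − 5041 = 286
r = 3518 / √(47458 × 286) = 3518 / 3684.1536 ≈ 0.955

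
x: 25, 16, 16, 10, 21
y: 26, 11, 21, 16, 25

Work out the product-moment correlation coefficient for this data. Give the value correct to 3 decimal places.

0.730

n = 5, Σx = 88, Σy = 99, Σx² = 1678, Σy² = 2119, Σxy = 1847
nΣxy − ΣxΣy = 9235 − 8712 = 523
nΣx² − (Σx)² = 8390 − 7744 = 646; nΣy² − (Σy)² = 10595 − 9801 = 794
r = 523 / √(646 × 794) = 523 / 716.1871 ≈ 0.730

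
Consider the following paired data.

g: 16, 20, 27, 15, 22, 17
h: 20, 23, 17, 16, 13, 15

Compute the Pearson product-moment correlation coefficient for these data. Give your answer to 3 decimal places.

n = 6, Σg = 117, Σh = 104, Σg² = 2383, Σh² = 1868, Σgh = 2020
nΣgh − ΣgΣh = 12120 − 12168 = -48
nΣg² − (Σg)² = 14298 − 13689 = 609; nΣh² − (Σh)² = 11208 − 10816 = 392
r = -48 / √(609 × 392) = -48 / 488.5980 ≈ -0.098

-0.098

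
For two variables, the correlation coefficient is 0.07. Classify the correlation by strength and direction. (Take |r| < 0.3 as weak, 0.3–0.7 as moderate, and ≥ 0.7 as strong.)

weak positive

r = 0.07 > 0 so the relationship is positive.
|r| = 0.07, which falls in the weak range.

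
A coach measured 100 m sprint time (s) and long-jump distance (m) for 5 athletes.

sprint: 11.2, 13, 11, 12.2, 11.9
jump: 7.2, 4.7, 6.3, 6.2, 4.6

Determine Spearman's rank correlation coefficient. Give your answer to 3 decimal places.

Rank sprint: 2, 5, 1, 4, 3
Rank jump: 5, 2, 4, 3, 1
d = rank(sprint) − rank(jump): -3, 3, -3, 1, 2; Σd² = 32
ρ = 1 − 6Σd² / [n(n²−1)] = 1 − 6×32 / (5×24) = 1 − 192/120 ≈ -0.600

-0.600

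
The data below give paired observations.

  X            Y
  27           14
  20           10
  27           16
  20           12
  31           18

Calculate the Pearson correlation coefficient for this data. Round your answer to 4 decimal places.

0.9459

n = 5, ΣX = 125, ΣY = 70, ΣX² = 3219, ΣY² = 1020, ΣXY = 1808
nΣXY − ΣXΣY = 9040 − 8750 = 290
nΣX² − (ΣX)² = 16095 − 15625 = 470; nΣY² − (ΣY)² = 5100 − 4900 = 200
r = 290 / √(470 × 200) = 290 / 306.5942 ≈ 0.9459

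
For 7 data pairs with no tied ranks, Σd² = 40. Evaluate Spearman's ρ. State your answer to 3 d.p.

ρ = 1 − 6Σd² / [n(n²−1)] = 1 − 6×40 / (7×48)
  = 1 − 240/336 = 1 − 0.7143 ≈ 0.286

0.286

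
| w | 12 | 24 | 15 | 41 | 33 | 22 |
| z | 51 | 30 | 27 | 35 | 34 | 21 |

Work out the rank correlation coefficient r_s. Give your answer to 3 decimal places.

0.086

Rank w: 1, 4, 2, 6, 5, 3
Rank z: 6, 3, 2, 5, 4, 1
d = rank(w) − rank(z): -5, 1, 0, 1, 1, 2; Σd² = 32
ρ = 1 − 6Σd² / [n(n²−1)] = 1 − 6×32 / (6×35) = 1 − 192/210 ≈ 0.086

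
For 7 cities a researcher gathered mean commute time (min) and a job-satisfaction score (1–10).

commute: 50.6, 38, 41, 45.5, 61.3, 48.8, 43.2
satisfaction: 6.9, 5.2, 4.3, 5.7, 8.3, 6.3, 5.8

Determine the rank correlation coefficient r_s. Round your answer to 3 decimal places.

0.929

Rank commute: 6, 1, 2, 4, 7, 5, 3
Rank satisfaction: 6, 2, 1, 3, 7, 5, 4
d = rank(commute) − rank(satisfaction): 0, -1, 1, 1, 0, 0, -1; Σd² = 4
ρ = 1 − 6Σd² / [n(n²−1)] = 1 − 6×4 / (7×48) = 1 − 24/336 ≈ 0.929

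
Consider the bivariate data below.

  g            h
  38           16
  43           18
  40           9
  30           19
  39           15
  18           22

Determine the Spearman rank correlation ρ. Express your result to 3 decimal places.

-0.657

Rank g: 3, 6, 5, 2, 4, 1
Rank h: 3, 4, 1, 5, 2, 6
d = rank(g) − rank(h): 0, 2, 4, -3, 2, -5; Σd² = 58
ρ = 1 − 6Σd² / [n(n²−1)] = 1 − 6×58 / (6×35) = 1 − 348/210 ≈ -0.657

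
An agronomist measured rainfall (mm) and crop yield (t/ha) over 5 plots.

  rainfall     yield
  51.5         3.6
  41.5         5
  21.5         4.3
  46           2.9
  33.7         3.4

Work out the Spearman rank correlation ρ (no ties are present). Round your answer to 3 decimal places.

-0.300

Rank rainfall: 5, 3, 1, 4, 2
Rank yield: 3, 5, 4, 1, 2
d = rank(rainfall) − rank(yield): 2, -2, -3, 3, 0; Σd² = 26
ρ = 1 − 6Σd² / [n(n²−1)] = 1 − 6×26 / (5×24) = 1 − 156/120 ≈ -0.300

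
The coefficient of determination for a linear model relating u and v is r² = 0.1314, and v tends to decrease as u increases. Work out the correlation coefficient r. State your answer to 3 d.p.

|r| = √0.1314 = 0.362
The association is negative, so r = −0.362.

-0.362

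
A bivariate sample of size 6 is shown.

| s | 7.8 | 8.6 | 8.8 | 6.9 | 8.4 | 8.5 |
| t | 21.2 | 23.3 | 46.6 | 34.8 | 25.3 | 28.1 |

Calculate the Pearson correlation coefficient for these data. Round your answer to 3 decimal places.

0.091

n = 6, Σs = 49, Σt = 179.3, Σs² = 402.66, Σt² = 5804.63, Σst = 1467.31
nΣst − ΣsΣt = 8803.86 − 8785.7 = 18.16
nΣs² − (Σs)² = 2415.96 − 2401 = 14.96; nΣt² − (Σt)² = 34827.78 − 32148.49 = 2679.29
r = 18.16 / √(14.96 × 2679.29) = 18.16 / 200.2053 ≈ 0.091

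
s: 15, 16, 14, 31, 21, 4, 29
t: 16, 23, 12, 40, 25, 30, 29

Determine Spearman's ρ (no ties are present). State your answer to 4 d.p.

Rank s: 3, 4, 2, 7, 5, 1, 6
Rank t: 2, 3, 1, 7, 4, 6, 5
d = rank(s) − rank(t): 1, 1, 1, 0, 1, -5, 1; Σd² = 30
ρ = 1 − 6Σd² / [n(n²−1)] = 1 − 6×30 / (7×48) = 1 − 180/336 ≈ 0.4643

0.4643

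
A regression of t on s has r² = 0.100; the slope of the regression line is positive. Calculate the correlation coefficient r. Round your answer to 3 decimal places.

0.316

|r| = √0.100 = 0.316
The association is positive, so r = 0.316.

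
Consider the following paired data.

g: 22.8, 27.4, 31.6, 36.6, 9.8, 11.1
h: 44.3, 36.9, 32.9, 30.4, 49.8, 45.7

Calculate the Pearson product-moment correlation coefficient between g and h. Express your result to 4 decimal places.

n = 6, Σg = 139.3, Σh = 240, Σg² = 3827.97, Σh² = 9899.2, Σgh = 5168.69
nΣgh − ΣgΣh = 31012.14 − 33432 = -2419.86
nΣg² − (Σg)² = 22967.82 − 19404.49 = 3563.33; nΣh² − (Σh)² = 59395.2 − 57600 = 1795.2
r = -2419.86 / √(3563.33 × 1795.2) = -2419.86 / 2529.2074 ≈ -0.9568

-0.9568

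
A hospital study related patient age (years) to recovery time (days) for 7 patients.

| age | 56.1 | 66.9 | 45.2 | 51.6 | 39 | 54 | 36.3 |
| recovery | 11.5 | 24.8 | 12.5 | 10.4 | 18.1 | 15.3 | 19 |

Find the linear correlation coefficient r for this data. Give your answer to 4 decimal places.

0.1920

n = 7, Σx = 349.1, Σy = 111.6, Σx² = 18083.11, Σy² = 1934.4, Σxy = 5627.71
nΣxy − ΣxΣy = 39393.97 − 38959.56 = 434.41
nΣx² − (Σx)² = 126581.77 − 121870.81 = 4710.96; nΣy² − (Σy)² = 13540.8 − 12454.56 = 1086.24
r = 434.41 / √(4710.96 × 1086.24) = 434.41 / 2262.1302 ≈ 0.1920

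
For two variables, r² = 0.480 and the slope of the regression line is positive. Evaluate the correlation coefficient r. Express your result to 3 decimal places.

|r| = √0.480 = 0.693
The association is positive, so r = 0.693.

0.693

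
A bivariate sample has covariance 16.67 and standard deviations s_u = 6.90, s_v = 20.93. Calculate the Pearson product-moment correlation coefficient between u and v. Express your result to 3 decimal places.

r = Cov(u,v) / (s_u · s_v) = 16.67 / (6.90 × 20.93)
  = 16.67 / 144.4170 ≈ 0.115

0.115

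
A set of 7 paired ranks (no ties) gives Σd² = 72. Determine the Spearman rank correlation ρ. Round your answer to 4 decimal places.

-0.2857

ρ = 1 − 6Σd² / [n(n²−1)] = 1 − 6×72 / (7×48)
  = 1 − 432/336 = 1 − 1.28571 ≈ -0.2857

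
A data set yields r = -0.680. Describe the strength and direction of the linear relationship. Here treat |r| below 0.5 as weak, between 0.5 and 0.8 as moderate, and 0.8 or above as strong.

r = -0.680 < 0 so the relationship is negative.
|r| = 0.680, which falls in the moderate range.

moderate negative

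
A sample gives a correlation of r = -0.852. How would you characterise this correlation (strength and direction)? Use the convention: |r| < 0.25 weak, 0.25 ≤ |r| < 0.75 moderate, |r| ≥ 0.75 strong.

r = -0.852 < 0 so the relationship is negative.
|r| = 0.852, which falls in the strong range.

strong negative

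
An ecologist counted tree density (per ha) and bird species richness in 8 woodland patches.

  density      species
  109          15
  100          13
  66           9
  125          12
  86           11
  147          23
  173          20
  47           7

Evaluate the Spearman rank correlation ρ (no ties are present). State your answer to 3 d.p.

Rank density: 5, 4, 2, 6, 3, 7, 8, 1
Rank species: 6, 5, 2, 4, 3, 8, 7, 1
d = rank(density) − rank(species): -1, -1, 0, 2, 0, -1, 1, 0; Σd² = 8
ρ = 1 − 6Σd² / [n(n²−1)] = 1 − 6×8 / (8×63) = 1 − 48/504 ≈ 0.905

0.905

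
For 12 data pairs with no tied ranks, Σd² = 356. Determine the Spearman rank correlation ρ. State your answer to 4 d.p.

ρ = 1 − 6Σd² / [n(n²−1)] = 1 − 6×356 / (12×143)
  = 1 − 2136/1716 = 1 − 1.24476 ≈ -0.2448

-0.2448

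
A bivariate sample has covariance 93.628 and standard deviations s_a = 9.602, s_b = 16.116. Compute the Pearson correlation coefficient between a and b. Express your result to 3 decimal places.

r = Cov(a,b) / (s_a · s_b) = 93.628 / (9.602 × 16.116)
  = 93.628 / 154.7458 ≈ 0.605

0.605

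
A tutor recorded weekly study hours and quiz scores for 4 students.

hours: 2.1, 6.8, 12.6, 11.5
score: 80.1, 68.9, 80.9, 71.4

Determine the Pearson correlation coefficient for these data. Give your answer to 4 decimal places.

n = 4, Σx = 33, Σy = 301.3, Σx² = 341.66, Σy² = 22805.99, Σxy = 2477.17
nΣxy − ΣxΣy = 9908.68 − 9942.9 = -34.22
nΣx² − (Σx)² = 1366.64 − 1089 = 277.64; nΣy² − (Σy)² = 91223.96 − 90781.69 = 442.27
r = -34.22 / √(277.64 × 442.27) = -34.22 / 350.4167 ≈ -0.0977

-0.0977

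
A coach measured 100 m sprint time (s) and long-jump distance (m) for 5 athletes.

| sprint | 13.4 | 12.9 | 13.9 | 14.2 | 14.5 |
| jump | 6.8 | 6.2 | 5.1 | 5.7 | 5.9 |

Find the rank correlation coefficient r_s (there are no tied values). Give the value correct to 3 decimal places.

-0.500

Rank sprint: 2, 1, 3, 4, 5
Rank jump: 5, 4, 1, 2, 3
d = rank(sprint) − rank(jump): -3, -3, 2, 2, 2; Σd² = 30
ρ = 1 − 6Σd² / [n(n²−1)] = 1 − 6×30 / (5×24) = 1 − 180/120 ≈ -0.500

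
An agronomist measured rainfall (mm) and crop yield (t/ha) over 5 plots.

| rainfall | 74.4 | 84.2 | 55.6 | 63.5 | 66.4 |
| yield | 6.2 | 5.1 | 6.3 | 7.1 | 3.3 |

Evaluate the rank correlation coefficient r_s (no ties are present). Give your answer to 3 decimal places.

Rank rainfall: 4, 5, 1, 2, 3
Rank yield: 3, 2, 4, 5, 1
d = rank(rainfall) − rank(yield): 1, 3, -3, -3, 2; Σd² = 32
ρ = 1 − 6Σd² / [n(n²−1)] = 1 − 6×32 / (5×24) = 1 − 192/120 ≈ -0.600

-0.600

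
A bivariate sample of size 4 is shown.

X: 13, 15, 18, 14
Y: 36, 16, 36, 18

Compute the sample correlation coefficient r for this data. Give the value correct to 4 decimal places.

n = 4, ΣX = 60, ΣY = 106, ΣX² = 914, ΣY² = 3172, ΣXY = 1608
nΣXY − ΣXΣY = 6432 − 6360 = 72
nΣX² − (ΣX)² = 3656 − 3600 = 56; nΣY² − (ΣY)² = 12688 − 11236 = 1452
r = 72 / √(56 × 1452) = 72 / 285.1526 ≈ 0.2525

0.2525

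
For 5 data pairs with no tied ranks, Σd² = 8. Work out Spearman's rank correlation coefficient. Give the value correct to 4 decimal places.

ρ = 1 − 6Σd² / [n(n²−1)] = 1 − 6×8 / (5×24)
  = 1 − 48/120 = 1 − 0.40000 ≈ 0.6000

0.6000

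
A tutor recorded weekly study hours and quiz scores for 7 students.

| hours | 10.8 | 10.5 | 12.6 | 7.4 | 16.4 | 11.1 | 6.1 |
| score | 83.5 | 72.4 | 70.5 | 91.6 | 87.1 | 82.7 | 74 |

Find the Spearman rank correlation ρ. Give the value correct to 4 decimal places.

-0.0357

Rank hours: 4, 3, 6, 2, 7, 5, 1
Rank score: 5, 2, 1, 7, 6, 4, 3
d = rank(hours) − rank(score): -1, 1, 5, -5, 1, 1, -2; Σd² = 58
ρ = 1 − 6Σd² / [n(n²−1)] = 1 − 6×58 / (7×48) = 1 − 348/336 ≈ -0.0357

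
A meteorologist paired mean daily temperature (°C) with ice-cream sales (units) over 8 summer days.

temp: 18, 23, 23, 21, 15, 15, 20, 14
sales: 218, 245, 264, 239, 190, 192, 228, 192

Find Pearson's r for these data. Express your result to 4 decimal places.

0.9772

n = 8, Σx = 149, Σy = 1768, Σx² = 2869, Σy² = 396178, Σxy = 33628
nΣxy − ΣxΣy = 269024 − 263432 = 5592
nΣx² − (Σx)² = 22952 − 22201 = 751; nΣy² − (Σy)² = 3169424 − 3125824 = 43600
r = 5592 / √(751 × 43600) = 5592 / 5722.2024 ≈ 0.9772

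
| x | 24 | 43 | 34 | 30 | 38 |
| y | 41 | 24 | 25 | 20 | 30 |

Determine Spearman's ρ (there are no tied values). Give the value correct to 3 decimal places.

-0.300

Rank x: 1, 5, 3, 2, 4
Rank y: 5, 2, 3, 1, 4
d = rank(x) − rank(y): -4, 3, 0, 1, 0; Σd² = 26
ρ = 1 − 6Σd² / [n(n²−1)] = 1 − 6×26 / (5×24) = 1 − 156/120 ≈ -0.300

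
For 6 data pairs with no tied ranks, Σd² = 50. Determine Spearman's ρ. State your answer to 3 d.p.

ρ = 1 − 6Σd² / [n(n²−1)] = 1 − 6×50 / (6×35)
  = 1 − 300/210 = 1 − 1.4286 ≈ -0.429

-0.429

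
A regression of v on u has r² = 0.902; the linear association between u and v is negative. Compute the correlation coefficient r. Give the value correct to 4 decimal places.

|r| = √0.902 = 0.9497
The association is negative, so r = −0.9497.

-0.9497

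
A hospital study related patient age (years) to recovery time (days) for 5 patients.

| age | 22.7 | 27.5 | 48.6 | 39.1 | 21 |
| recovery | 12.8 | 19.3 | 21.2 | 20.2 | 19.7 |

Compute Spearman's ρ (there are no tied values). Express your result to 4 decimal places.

0.7000

Rank age: 2, 3, 5, 4, 1
Rank recovery: 1, 2, 5, 4, 3
d = rank(age) − rank(recovery): 1, 1, 0, 0, -2; Σd² = 6
ρ = 1 − 6Σd² / [n(n²−1)] = 1 − 6×6 / (5×24) = 1 − 36/120 ≈ 0.7000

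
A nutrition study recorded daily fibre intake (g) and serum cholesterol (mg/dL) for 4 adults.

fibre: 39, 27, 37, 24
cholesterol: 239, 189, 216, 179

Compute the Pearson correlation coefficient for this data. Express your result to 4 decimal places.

0.9707

n = 4, Σx = 127, Σy = 823, Σx² = 4195, Σy² = 171539, Σxy = 26712
nΣxy − ΣxΣy = 106848 − 104521 = 2327
nΣx² − (Σx)² = 16780 − 16129 = 651; nΣy² − (Σy)² = 686156 − 677329 = 8827
r = 2327 / √(651 × 8827) = 2327 / 2397.1602 ≈ 0.9707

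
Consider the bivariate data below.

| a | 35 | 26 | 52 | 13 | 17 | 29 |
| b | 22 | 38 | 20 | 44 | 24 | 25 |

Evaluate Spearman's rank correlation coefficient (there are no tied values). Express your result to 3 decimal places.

-0.829

Rank a: 5, 3, 6, 1, 2, 4
Rank b: 2, 5, 1, 6, 3, 4
d = rank(a) − rank(b): 3, -2, 5, -5, -1, 0; Σd² = 64
ρ = 1 − 6Σd² / [n(n²−1)] = 1 − 6×64 / (6×35) = 1 − 384/210 ≈ -0.829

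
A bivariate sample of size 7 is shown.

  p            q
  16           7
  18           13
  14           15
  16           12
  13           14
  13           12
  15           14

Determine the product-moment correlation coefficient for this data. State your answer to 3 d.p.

-0.312

n = 7, Σp = 105, Σq = 87, Σp² = 1595, Σq² = 1123, Σpq = 1296
nΣpq − ΣpΣq = 9072 − 9135 = -63
nΣp² − (Σp)² = 11165 − 11025 = 140; nΣq² − (Σq)² = 7861 − 7569 = 292
r = -63 / √(140 × 292) = -63 / 202.1880 ≈ -0.312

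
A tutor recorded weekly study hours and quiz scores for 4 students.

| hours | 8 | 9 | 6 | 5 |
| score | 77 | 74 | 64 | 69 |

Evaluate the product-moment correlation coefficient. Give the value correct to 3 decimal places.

n = 4, Σx = 28, Σy = 284, Σx² = 206, Σy² = 20262, Σxy = 2011
nΣxy − ΣxΣy = 8044 − 7952 = 92
nΣx² − (Σx)² = 824 − 784 = 40; nΣy² − (Σy)² = 81048 − 80656 = 392
r = 92 / √(40 × 392) = 92 / 125.2198 ≈ 0.735

0.735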